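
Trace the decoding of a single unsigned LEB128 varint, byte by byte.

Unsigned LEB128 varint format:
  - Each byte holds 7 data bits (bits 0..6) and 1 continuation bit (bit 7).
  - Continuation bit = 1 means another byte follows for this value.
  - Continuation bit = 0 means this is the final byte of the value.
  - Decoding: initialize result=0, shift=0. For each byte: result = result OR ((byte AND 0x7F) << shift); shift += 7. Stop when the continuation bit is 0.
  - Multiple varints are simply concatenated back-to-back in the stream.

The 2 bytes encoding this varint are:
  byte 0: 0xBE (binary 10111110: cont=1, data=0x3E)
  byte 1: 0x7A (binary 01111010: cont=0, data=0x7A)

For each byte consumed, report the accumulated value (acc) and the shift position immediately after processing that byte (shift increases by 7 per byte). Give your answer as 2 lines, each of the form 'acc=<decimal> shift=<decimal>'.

byte 0=0xBE: payload=0x3E=62, contrib = 62<<0 = 62; acc -> 62, shift -> 7
byte 1=0x7A: payload=0x7A=122, contrib = 122<<7 = 15616; acc -> 15678, shift -> 14

Answer: acc=62 shift=7
acc=15678 shift=14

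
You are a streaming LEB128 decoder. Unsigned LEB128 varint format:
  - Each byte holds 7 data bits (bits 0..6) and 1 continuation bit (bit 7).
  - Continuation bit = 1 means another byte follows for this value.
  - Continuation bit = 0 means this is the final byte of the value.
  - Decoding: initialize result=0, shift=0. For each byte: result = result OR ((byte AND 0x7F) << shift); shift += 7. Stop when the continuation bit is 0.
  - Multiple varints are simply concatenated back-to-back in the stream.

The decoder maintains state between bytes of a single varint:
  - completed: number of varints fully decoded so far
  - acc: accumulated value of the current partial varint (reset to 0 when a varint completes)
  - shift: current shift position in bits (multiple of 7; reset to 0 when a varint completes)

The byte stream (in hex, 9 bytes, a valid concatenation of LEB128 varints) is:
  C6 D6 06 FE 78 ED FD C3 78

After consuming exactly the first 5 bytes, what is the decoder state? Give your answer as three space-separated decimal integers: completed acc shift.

Answer: 2 0 0

Derivation:
byte[0]=0xC6 cont=1 payload=0x46: acc |= 70<<0 -> completed=0 acc=70 shift=7
byte[1]=0xD6 cont=1 payload=0x56: acc |= 86<<7 -> completed=0 acc=11078 shift=14
byte[2]=0x06 cont=0 payload=0x06: varint #1 complete (value=109382); reset -> completed=1 acc=0 shift=0
byte[3]=0xFE cont=1 payload=0x7E: acc |= 126<<0 -> completed=1 acc=126 shift=7
byte[4]=0x78 cont=0 payload=0x78: varint #2 complete (value=15486); reset -> completed=2 acc=0 shift=0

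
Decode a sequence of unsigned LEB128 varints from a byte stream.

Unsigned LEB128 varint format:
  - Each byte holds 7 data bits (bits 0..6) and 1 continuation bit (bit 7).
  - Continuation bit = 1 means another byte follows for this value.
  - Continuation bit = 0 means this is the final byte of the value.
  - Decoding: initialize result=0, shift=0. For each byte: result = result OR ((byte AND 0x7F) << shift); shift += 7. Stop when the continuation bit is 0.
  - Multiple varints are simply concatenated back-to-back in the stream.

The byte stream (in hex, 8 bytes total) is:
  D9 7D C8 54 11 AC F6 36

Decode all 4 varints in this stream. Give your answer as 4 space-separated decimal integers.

  byte[0]=0xD9 cont=1 payload=0x59=89: acc |= 89<<0 -> acc=89 shift=7
  byte[1]=0x7D cont=0 payload=0x7D=125: acc |= 125<<7 -> acc=16089 shift=14 [end]
Varint 1: bytes[0:2] = D9 7D -> value 16089 (2 byte(s))
  byte[2]=0xC8 cont=1 payload=0x48=72: acc |= 72<<0 -> acc=72 shift=7
  byte[3]=0x54 cont=0 payload=0x54=84: acc |= 84<<7 -> acc=10824 shift=14 [end]
Varint 2: bytes[2:4] = C8 54 -> value 10824 (2 byte(s))
  byte[4]=0x11 cont=0 payload=0x11=17: acc |= 17<<0 -> acc=17 shift=7 [end]
Varint 3: bytes[4:5] = 11 -> value 17 (1 byte(s))
  byte[5]=0xAC cont=1 payload=0x2C=44: acc |= 44<<0 -> acc=44 shift=7
  byte[6]=0xF6 cont=1 payload=0x76=118: acc |= 118<<7 -> acc=15148 shift=14
  byte[7]=0x36 cont=0 payload=0x36=54: acc |= 54<<14 -> acc=899884 shift=21 [end]
Varint 4: bytes[5:8] = AC F6 36 -> value 899884 (3 byte(s))

Answer: 16089 10824 17 899884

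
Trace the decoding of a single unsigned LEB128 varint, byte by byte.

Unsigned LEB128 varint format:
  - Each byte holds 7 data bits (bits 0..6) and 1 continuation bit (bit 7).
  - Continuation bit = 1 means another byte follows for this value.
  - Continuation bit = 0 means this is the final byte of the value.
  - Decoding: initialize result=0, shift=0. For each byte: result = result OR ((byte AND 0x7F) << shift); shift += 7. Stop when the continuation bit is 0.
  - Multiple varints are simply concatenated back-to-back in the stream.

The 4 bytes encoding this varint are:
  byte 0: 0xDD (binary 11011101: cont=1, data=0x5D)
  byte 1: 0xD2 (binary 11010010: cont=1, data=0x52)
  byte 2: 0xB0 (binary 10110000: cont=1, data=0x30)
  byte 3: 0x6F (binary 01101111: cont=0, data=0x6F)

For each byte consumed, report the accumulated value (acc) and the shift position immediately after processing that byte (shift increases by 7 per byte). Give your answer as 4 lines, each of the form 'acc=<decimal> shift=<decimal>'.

byte 0=0xDD: payload=0x5D=93, contrib = 93<<0 = 93; acc -> 93, shift -> 7
byte 1=0xD2: payload=0x52=82, contrib = 82<<7 = 10496; acc -> 10589, shift -> 14
byte 2=0xB0: payload=0x30=48, contrib = 48<<14 = 786432; acc -> 797021, shift -> 21
byte 3=0x6F: payload=0x6F=111, contrib = 111<<21 = 232783872; acc -> 233580893, shift -> 28

Answer: acc=93 shift=7
acc=10589 shift=14
acc=797021 shift=21
acc=233580893 shift=28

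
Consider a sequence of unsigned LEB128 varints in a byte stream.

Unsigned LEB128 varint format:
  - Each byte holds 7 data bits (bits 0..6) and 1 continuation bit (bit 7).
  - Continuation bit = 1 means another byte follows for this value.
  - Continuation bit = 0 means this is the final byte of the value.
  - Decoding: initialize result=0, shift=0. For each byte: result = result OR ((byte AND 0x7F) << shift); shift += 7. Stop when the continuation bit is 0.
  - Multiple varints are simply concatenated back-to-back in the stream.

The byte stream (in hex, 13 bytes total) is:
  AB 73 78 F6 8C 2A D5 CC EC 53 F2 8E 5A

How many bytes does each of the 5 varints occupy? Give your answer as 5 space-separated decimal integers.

Answer: 2 1 3 4 3

Derivation:
  byte[0]=0xAB cont=1 payload=0x2B=43: acc |= 43<<0 -> acc=43 shift=7
  byte[1]=0x73 cont=0 payload=0x73=115: acc |= 115<<7 -> acc=14763 shift=14 [end]
Varint 1: bytes[0:2] = AB 73 -> value 14763 (2 byte(s))
  byte[2]=0x78 cont=0 payload=0x78=120: acc |= 120<<0 -> acc=120 shift=7 [end]
Varint 2: bytes[2:3] = 78 -> value 120 (1 byte(s))
  byte[3]=0xF6 cont=1 payload=0x76=118: acc |= 118<<0 -> acc=118 shift=7
  byte[4]=0x8C cont=1 payload=0x0C=12: acc |= 12<<7 -> acc=1654 shift=14
  byte[5]=0x2A cont=0 payload=0x2A=42: acc |= 42<<14 -> acc=689782 shift=21 [end]
Varint 3: bytes[3:6] = F6 8C 2A -> value 689782 (3 byte(s))
  byte[6]=0xD5 cont=1 payload=0x55=85: acc |= 85<<0 -> acc=85 shift=7
  byte[7]=0xCC cont=1 payload=0x4C=76: acc |= 76<<7 -> acc=9813 shift=14
  byte[8]=0xEC cont=1 payload=0x6C=108: acc |= 108<<14 -> acc=1779285 shift=21
  byte[9]=0x53 cont=0 payload=0x53=83: acc |= 83<<21 -> acc=175842901 shift=28 [end]
Varint 4: bytes[6:10] = D5 CC EC 53 -> value 175842901 (4 byte(s))
  byte[10]=0xF2 cont=1 payload=0x72=114: acc |= 114<<0 -> acc=114 shift=7
  byte[11]=0x8E cont=1 payload=0x0E=14: acc |= 14<<7 -> acc=1906 shift=14
  byte[12]=0x5A cont=0 payload=0x5A=90: acc |= 90<<14 -> acc=1476466 shift=21 [end]
Varint 5: bytes[10:13] = F2 8E 5A -> value 1476466 (3 byte(s))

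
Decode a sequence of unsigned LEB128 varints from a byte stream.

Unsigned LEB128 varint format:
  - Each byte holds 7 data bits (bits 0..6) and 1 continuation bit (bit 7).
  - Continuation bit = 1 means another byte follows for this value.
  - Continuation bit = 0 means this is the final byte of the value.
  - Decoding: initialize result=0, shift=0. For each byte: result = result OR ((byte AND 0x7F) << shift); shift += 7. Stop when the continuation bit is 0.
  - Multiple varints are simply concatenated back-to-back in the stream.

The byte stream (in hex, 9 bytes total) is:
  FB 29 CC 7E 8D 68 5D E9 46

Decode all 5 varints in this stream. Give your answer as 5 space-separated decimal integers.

  byte[0]=0xFB cont=1 payload=0x7B=123: acc |= 123<<0 -> acc=123 shift=7
  byte[1]=0x29 cont=0 payload=0x29=41: acc |= 41<<7 -> acc=5371 shift=14 [end]
Varint 1: bytes[0:2] = FB 29 -> value 5371 (2 byte(s))
  byte[2]=0xCC cont=1 payload=0x4C=76: acc |= 76<<0 -> acc=76 shift=7
  byte[3]=0x7E cont=0 payload=0x7E=126: acc |= 126<<7 -> acc=16204 shift=14 [end]
Varint 2: bytes[2:4] = CC 7E -> value 16204 (2 byte(s))
  byte[4]=0x8D cont=1 payload=0x0D=13: acc |= 13<<0 -> acc=13 shift=7
  byte[5]=0x68 cont=0 payload=0x68=104: acc |= 104<<7 -> acc=13325 shift=14 [end]
Varint 3: bytes[4:6] = 8D 68 -> value 13325 (2 byte(s))
  byte[6]=0x5D cont=0 payload=0x5D=93: acc |= 93<<0 -> acc=93 shift=7 [end]
Varint 4: bytes[6:7] = 5D -> value 93 (1 byte(s))
  byte[7]=0xE9 cont=1 payload=0x69=105: acc |= 105<<0 -> acc=105 shift=7
  byte[8]=0x46 cont=0 payload=0x46=70: acc |= 70<<7 -> acc=9065 shift=14 [end]
Varint 5: bytes[7:9] = E9 46 -> value 9065 (2 byte(s))

Answer: 5371 16204 13325 93 9065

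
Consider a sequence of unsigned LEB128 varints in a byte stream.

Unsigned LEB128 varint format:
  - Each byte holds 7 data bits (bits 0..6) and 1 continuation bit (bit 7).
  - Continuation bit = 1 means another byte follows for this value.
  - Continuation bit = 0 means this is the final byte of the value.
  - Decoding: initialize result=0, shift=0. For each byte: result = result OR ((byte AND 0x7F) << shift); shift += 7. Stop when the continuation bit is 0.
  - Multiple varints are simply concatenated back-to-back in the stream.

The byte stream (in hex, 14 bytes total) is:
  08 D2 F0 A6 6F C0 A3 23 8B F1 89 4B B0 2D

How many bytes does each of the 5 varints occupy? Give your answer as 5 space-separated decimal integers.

  byte[0]=0x08 cont=0 payload=0x08=8: acc |= 8<<0 -> acc=8 shift=7 [end]
Varint 1: bytes[0:1] = 08 -> value 8 (1 byte(s))
  byte[1]=0xD2 cont=1 payload=0x52=82: acc |= 82<<0 -> acc=82 shift=7
  byte[2]=0xF0 cont=1 payload=0x70=112: acc |= 112<<7 -> acc=14418 shift=14
  byte[3]=0xA6 cont=1 payload=0x26=38: acc |= 38<<14 -> acc=637010 shift=21
  byte[4]=0x6F cont=0 payload=0x6F=111: acc |= 111<<21 -> acc=233420882 shift=28 [end]
Varint 2: bytes[1:5] = D2 F0 A6 6F -> value 233420882 (4 byte(s))
  byte[5]=0xC0 cont=1 payload=0x40=64: acc |= 64<<0 -> acc=64 shift=7
  byte[6]=0xA3 cont=1 payload=0x23=35: acc |= 35<<7 -> acc=4544 shift=14
  byte[7]=0x23 cont=0 payload=0x23=35: acc |= 35<<14 -> acc=577984 shift=21 [end]
Varint 3: bytes[5:8] = C0 A3 23 -> value 577984 (3 byte(s))
  byte[8]=0x8B cont=1 payload=0x0B=11: acc |= 11<<0 -> acc=11 shift=7
  byte[9]=0xF1 cont=1 payload=0x71=113: acc |= 113<<7 -> acc=14475 shift=14
  byte[10]=0x89 cont=1 payload=0x09=9: acc |= 9<<14 -> acc=161931 shift=21
  byte[11]=0x4B cont=0 payload=0x4B=75: acc |= 75<<21 -> acc=157448331 shift=28 [end]
Varint 4: bytes[8:12] = 8B F1 89 4B -> value 157448331 (4 byte(s))
  byte[12]=0xB0 cont=1 payload=0x30=48: acc |= 48<<0 -> acc=48 shift=7
  byte[13]=0x2D cont=0 payload=0x2D=45: acc |= 45<<7 -> acc=5808 shift=14 [end]
Varint 5: bytes[12:14] = B0 2D -> value 5808 (2 byte(s))

Answer: 1 4 3 4 2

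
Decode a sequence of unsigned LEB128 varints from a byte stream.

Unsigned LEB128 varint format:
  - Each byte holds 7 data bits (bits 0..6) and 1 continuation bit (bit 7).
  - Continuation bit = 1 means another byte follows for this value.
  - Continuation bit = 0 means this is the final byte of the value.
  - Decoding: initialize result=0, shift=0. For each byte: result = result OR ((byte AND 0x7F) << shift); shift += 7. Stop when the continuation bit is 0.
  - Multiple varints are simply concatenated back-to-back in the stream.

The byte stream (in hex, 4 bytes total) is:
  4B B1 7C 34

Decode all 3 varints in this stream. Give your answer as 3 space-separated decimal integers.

  byte[0]=0x4B cont=0 payload=0x4B=75: acc |= 75<<0 -> acc=75 shift=7 [end]
Varint 1: bytes[0:1] = 4B -> value 75 (1 byte(s))
  byte[1]=0xB1 cont=1 payload=0x31=49: acc |= 49<<0 -> acc=49 shift=7
  byte[2]=0x7C cont=0 payload=0x7C=124: acc |= 124<<7 -> acc=15921 shift=14 [end]
Varint 2: bytes[1:3] = B1 7C -> value 15921 (2 byte(s))
  byte[3]=0x34 cont=0 payload=0x34=52: acc |= 52<<0 -> acc=52 shift=7 [end]
Varint 3: bytes[3:4] = 34 -> value 52 (1 byte(s))

Answer: 75 15921 52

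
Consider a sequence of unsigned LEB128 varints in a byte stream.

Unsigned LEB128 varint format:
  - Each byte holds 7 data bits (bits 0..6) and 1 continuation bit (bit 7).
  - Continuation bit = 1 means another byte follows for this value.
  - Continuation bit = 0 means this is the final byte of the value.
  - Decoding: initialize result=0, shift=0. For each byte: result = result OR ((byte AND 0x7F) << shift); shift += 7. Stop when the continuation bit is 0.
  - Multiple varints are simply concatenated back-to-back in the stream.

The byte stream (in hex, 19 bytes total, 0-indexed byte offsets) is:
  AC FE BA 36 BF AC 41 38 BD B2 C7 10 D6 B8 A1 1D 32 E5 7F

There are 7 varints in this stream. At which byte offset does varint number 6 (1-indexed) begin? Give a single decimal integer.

  byte[0]=0xAC cont=1 payload=0x2C=44: acc |= 44<<0 -> acc=44 shift=7
  byte[1]=0xFE cont=1 payload=0x7E=126: acc |= 126<<7 -> acc=16172 shift=14
  byte[2]=0xBA cont=1 payload=0x3A=58: acc |= 58<<14 -> acc=966444 shift=21
  byte[3]=0x36 cont=0 payload=0x36=54: acc |= 54<<21 -> acc=114212652 shift=28 [end]
Varint 1: bytes[0:4] = AC FE BA 36 -> value 114212652 (4 byte(s))
  byte[4]=0xBF cont=1 payload=0x3F=63: acc |= 63<<0 -> acc=63 shift=7
  byte[5]=0xAC cont=1 payload=0x2C=44: acc |= 44<<7 -> acc=5695 shift=14
  byte[6]=0x41 cont=0 payload=0x41=65: acc |= 65<<14 -> acc=1070655 shift=21 [end]
Varint 2: bytes[4:7] = BF AC 41 -> value 1070655 (3 byte(s))
  byte[7]=0x38 cont=0 payload=0x38=56: acc |= 56<<0 -> acc=56 shift=7 [end]
Varint 3: bytes[7:8] = 38 -> value 56 (1 byte(s))
  byte[8]=0xBD cont=1 payload=0x3D=61: acc |= 61<<0 -> acc=61 shift=7
  byte[9]=0xB2 cont=1 payload=0x32=50: acc |= 50<<7 -> acc=6461 shift=14
  byte[10]=0xC7 cont=1 payload=0x47=71: acc |= 71<<14 -> acc=1169725 shift=21
  byte[11]=0x10 cont=0 payload=0x10=16: acc |= 16<<21 -> acc=34724157 shift=28 [end]
Varint 4: bytes[8:12] = BD B2 C7 10 -> value 34724157 (4 byte(s))
  byte[12]=0xD6 cont=1 payload=0x56=86: acc |= 86<<0 -> acc=86 shift=7
  byte[13]=0xB8 cont=1 payload=0x38=56: acc |= 56<<7 -> acc=7254 shift=14
  byte[14]=0xA1 cont=1 payload=0x21=33: acc |= 33<<14 -> acc=547926 shift=21
  byte[15]=0x1D cont=0 payload=0x1D=29: acc |= 29<<21 -> acc=61365334 shift=28 [end]
Varint 5: bytes[12:16] = D6 B8 A1 1D -> value 61365334 (4 byte(s))
  byte[16]=0x32 cont=0 payload=0x32=50: acc |= 50<<0 -> acc=50 shift=7 [end]
Varint 6: bytes[16:17] = 32 -> value 50 (1 byte(s))
  byte[17]=0xE5 cont=1 payload=0x65=101: acc |= 101<<0 -> acc=101 shift=7
  byte[18]=0x7F cont=0 payload=0x7F=127: acc |= 127<<7 -> acc=16357 shift=14 [end]
Varint 7: bytes[17:19] = E5 7F -> value 16357 (2 byte(s))

Answer: 16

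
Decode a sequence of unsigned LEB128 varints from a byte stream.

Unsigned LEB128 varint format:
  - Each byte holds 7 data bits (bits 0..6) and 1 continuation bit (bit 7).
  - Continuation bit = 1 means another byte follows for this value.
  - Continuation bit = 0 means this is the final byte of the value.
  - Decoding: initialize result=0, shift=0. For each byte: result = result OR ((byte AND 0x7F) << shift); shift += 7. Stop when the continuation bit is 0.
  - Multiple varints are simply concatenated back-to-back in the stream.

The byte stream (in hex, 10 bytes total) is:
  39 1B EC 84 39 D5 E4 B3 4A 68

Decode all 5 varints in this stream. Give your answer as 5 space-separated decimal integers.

Answer: 57 27 934508 156037717 104

Derivation:
  byte[0]=0x39 cont=0 payload=0x39=57: acc |= 57<<0 -> acc=57 shift=7 [end]
Varint 1: bytes[0:1] = 39 -> value 57 (1 byte(s))
  byte[1]=0x1B cont=0 payload=0x1B=27: acc |= 27<<0 -> acc=27 shift=7 [end]
Varint 2: bytes[1:2] = 1B -> value 27 (1 byte(s))
  byte[2]=0xEC cont=1 payload=0x6C=108: acc |= 108<<0 -> acc=108 shift=7
  byte[3]=0x84 cont=1 payload=0x04=4: acc |= 4<<7 -> acc=620 shift=14
  byte[4]=0x39 cont=0 payload=0x39=57: acc |= 57<<14 -> acc=934508 shift=21 [end]
Varint 3: bytes[2:5] = EC 84 39 -> value 934508 (3 byte(s))
  byte[5]=0xD5 cont=1 payload=0x55=85: acc |= 85<<0 -> acc=85 shift=7
  byte[6]=0xE4 cont=1 payload=0x64=100: acc |= 100<<7 -> acc=12885 shift=14
  byte[7]=0xB3 cont=1 payload=0x33=51: acc |= 51<<14 -> acc=848469 shift=21
  byte[8]=0x4A cont=0 payload=0x4A=74: acc |= 74<<21 -> acc=156037717 shift=28 [end]
Varint 4: bytes[5:9] = D5 E4 B3 4A -> value 156037717 (4 byte(s))
  byte[9]=0x68 cont=0 payload=0x68=104: acc |= 104<<0 -> acc=104 shift=7 [end]
Varint 5: bytes[9:10] = 68 -> value 104 (1 byte(s))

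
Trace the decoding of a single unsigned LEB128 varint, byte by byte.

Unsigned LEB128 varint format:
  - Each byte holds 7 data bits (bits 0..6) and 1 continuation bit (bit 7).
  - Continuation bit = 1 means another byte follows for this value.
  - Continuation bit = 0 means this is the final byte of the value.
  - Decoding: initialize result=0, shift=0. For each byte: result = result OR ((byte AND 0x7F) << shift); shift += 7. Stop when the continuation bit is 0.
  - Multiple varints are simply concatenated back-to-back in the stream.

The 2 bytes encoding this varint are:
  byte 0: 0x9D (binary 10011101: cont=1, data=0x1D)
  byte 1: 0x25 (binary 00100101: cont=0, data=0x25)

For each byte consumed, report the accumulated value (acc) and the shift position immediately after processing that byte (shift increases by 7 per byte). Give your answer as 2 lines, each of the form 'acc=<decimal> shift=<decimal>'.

byte 0=0x9D: payload=0x1D=29, contrib = 29<<0 = 29; acc -> 29, shift -> 7
byte 1=0x25: payload=0x25=37, contrib = 37<<7 = 4736; acc -> 4765, shift -> 14

Answer: acc=29 shift=7
acc=4765 shift=14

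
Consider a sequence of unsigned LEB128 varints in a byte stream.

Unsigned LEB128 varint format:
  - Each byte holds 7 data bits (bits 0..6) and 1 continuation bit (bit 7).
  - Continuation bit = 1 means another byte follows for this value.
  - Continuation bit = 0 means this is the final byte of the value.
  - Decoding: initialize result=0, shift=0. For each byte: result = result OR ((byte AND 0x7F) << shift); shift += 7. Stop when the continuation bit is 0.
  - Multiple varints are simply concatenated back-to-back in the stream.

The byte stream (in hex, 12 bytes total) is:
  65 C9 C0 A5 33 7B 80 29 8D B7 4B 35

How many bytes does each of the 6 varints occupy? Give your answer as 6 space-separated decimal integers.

  byte[0]=0x65 cont=0 payload=0x65=101: acc |= 101<<0 -> acc=101 shift=7 [end]
Varint 1: bytes[0:1] = 65 -> value 101 (1 byte(s))
  byte[1]=0xC9 cont=1 payload=0x49=73: acc |= 73<<0 -> acc=73 shift=7
  byte[2]=0xC0 cont=1 payload=0x40=64: acc |= 64<<7 -> acc=8265 shift=14
  byte[3]=0xA5 cont=1 payload=0x25=37: acc |= 37<<14 -> acc=614473 shift=21
  byte[4]=0x33 cont=0 payload=0x33=51: acc |= 51<<21 -> acc=107569225 shift=28 [end]
Varint 2: bytes[1:5] = C9 C0 A5 33 -> value 107569225 (4 byte(s))
  byte[5]=0x7B cont=0 payload=0x7B=123: acc |= 123<<0 -> acc=123 shift=7 [end]
Varint 3: bytes[5:6] = 7B -> value 123 (1 byte(s))
  byte[6]=0x80 cont=1 payload=0x00=0: acc |= 0<<0 -> acc=0 shift=7
  byte[7]=0x29 cont=0 payload=0x29=41: acc |= 41<<7 -> acc=5248 shift=14 [end]
Varint 4: bytes[6:8] = 80 29 -> value 5248 (2 byte(s))
  byte[8]=0x8D cont=1 payload=0x0D=13: acc |= 13<<0 -> acc=13 shift=7
  byte[9]=0xB7 cont=1 payload=0x37=55: acc |= 55<<7 -> acc=7053 shift=14
  byte[10]=0x4B cont=0 payload=0x4B=75: acc |= 75<<14 -> acc=1235853 shift=21 [end]
Varint 5: bytes[8:11] = 8D B7 4B -> value 1235853 (3 byte(s))
  byte[11]=0x35 cont=0 payload=0x35=53: acc |= 53<<0 -> acc=53 shift=7 [end]
Varint 6: bytes[11:12] = 35 -> value 53 (1 byte(s))

Answer: 1 4 1 2 3 1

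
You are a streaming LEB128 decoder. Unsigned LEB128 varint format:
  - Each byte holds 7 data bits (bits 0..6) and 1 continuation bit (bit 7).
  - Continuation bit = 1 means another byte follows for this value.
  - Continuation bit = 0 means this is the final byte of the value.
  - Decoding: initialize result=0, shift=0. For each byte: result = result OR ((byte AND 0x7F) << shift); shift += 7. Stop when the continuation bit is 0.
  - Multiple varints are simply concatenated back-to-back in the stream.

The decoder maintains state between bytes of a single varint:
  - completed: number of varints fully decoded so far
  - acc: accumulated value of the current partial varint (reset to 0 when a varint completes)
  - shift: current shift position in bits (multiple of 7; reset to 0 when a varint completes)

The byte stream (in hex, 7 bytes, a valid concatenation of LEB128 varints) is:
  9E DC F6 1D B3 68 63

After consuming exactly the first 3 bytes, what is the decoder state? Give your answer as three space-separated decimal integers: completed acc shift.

byte[0]=0x9E cont=1 payload=0x1E: acc |= 30<<0 -> completed=0 acc=30 shift=7
byte[1]=0xDC cont=1 payload=0x5C: acc |= 92<<7 -> completed=0 acc=11806 shift=14
byte[2]=0xF6 cont=1 payload=0x76: acc |= 118<<14 -> completed=0 acc=1945118 shift=21

Answer: 0 1945118 21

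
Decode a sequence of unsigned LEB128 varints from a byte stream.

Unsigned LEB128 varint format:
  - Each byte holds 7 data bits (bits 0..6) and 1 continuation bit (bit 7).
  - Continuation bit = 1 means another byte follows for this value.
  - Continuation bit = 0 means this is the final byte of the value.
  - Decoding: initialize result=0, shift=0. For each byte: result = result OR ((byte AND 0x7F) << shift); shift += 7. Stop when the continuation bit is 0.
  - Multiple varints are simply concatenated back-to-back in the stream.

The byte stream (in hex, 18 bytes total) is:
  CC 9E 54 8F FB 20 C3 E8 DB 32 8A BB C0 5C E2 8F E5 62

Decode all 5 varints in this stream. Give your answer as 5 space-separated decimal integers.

Answer: 1380172 540047 106361923 193994122 207177698

Derivation:
  byte[0]=0xCC cont=1 payload=0x4C=76: acc |= 76<<0 -> acc=76 shift=7
  byte[1]=0x9E cont=1 payload=0x1E=30: acc |= 30<<7 -> acc=3916 shift=14
  byte[2]=0x54 cont=0 payload=0x54=84: acc |= 84<<14 -> acc=1380172 shift=21 [end]
Varint 1: bytes[0:3] = CC 9E 54 -> value 1380172 (3 byte(s))
  byte[3]=0x8F cont=1 payload=0x0F=15: acc |= 15<<0 -> acc=15 shift=7
  byte[4]=0xFB cont=1 payload=0x7B=123: acc |= 123<<7 -> acc=15759 shift=14
  byte[5]=0x20 cont=0 payload=0x20=32: acc |= 32<<14 -> acc=540047 shift=21 [end]
Varint 2: bytes[3:6] = 8F FB 20 -> value 540047 (3 byte(s))
  byte[6]=0xC3 cont=1 payload=0x43=67: acc |= 67<<0 -> acc=67 shift=7
  byte[7]=0xE8 cont=1 payload=0x68=104: acc |= 104<<7 -> acc=13379 shift=14
  byte[8]=0xDB cont=1 payload=0x5B=91: acc |= 91<<14 -> acc=1504323 shift=21
  byte[9]=0x32 cont=0 payload=0x32=50: acc |= 50<<21 -> acc=106361923 shift=28 [end]
Varint 3: bytes[6:10] = C3 E8 DB 32 -> value 106361923 (4 byte(s))
  byte[10]=0x8A cont=1 payload=0x0A=10: acc |= 10<<0 -> acc=10 shift=7
  byte[11]=0xBB cont=1 payload=0x3B=59: acc |= 59<<7 -> acc=7562 shift=14
  byte[12]=0xC0 cont=1 payload=0x40=64: acc |= 64<<14 -> acc=1056138 shift=21
  byte[13]=0x5C cont=0 payload=0x5C=92: acc |= 92<<21 -> acc=193994122 shift=28 [end]
Varint 4: bytes[10:14] = 8A BB C0 5C -> value 193994122 (4 byte(s))
  byte[14]=0xE2 cont=1 payload=0x62=98: acc |= 98<<0 -> acc=98 shift=7
  byte[15]=0x8F cont=1 payload=0x0F=15: acc |= 15<<7 -> acc=2018 shift=14
  byte[16]=0xE5 cont=1 payload=0x65=101: acc |= 101<<14 -> acc=1656802 shift=21
  byte[17]=0x62 cont=0 payload=0x62=98: acc |= 98<<21 -> acc=207177698 shift=28 [end]
Varint 5: bytes[14:18] = E2 8F E5 62 -> value 207177698 (4 byte(s))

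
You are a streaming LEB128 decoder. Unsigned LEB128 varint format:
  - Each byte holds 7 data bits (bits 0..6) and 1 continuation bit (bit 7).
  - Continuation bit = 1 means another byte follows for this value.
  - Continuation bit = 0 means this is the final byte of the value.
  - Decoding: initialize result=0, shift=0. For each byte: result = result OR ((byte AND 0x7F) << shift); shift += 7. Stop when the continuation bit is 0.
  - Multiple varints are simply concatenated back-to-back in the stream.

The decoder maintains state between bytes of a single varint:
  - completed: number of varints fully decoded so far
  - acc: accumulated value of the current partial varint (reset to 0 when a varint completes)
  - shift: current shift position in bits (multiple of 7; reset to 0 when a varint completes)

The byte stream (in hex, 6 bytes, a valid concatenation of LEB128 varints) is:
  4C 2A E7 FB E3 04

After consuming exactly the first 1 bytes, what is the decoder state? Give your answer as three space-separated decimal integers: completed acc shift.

byte[0]=0x4C cont=0 payload=0x4C: varint #1 complete (value=76); reset -> completed=1 acc=0 shift=0

Answer: 1 0 0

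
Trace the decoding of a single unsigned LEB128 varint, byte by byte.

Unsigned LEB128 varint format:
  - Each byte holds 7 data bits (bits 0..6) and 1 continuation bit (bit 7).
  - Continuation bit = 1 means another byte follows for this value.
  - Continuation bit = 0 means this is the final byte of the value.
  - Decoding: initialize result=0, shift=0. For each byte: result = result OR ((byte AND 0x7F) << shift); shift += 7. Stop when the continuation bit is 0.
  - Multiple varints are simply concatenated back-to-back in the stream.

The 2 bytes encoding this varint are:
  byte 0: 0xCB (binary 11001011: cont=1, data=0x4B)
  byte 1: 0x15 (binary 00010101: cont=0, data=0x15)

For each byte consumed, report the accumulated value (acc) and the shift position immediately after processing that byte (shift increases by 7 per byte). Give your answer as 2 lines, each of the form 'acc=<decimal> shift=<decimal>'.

Answer: acc=75 shift=7
acc=2763 shift=14

Derivation:
byte 0=0xCB: payload=0x4B=75, contrib = 75<<0 = 75; acc -> 75, shift -> 7
byte 1=0x15: payload=0x15=21, contrib = 21<<7 = 2688; acc -> 2763, shift -> 14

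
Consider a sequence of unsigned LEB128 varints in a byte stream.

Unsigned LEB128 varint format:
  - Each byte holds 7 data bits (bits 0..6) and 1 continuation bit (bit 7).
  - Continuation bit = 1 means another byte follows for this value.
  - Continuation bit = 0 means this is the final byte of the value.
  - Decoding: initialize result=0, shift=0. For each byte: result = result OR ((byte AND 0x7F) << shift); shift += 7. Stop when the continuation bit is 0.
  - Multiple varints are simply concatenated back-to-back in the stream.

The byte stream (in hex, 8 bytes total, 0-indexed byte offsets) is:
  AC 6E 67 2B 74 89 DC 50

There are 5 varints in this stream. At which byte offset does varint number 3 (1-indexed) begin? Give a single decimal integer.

Answer: 3

Derivation:
  byte[0]=0xAC cont=1 payload=0x2C=44: acc |= 44<<0 -> acc=44 shift=7
  byte[1]=0x6E cont=0 payload=0x6E=110: acc |= 110<<7 -> acc=14124 shift=14 [end]
Varint 1: bytes[0:2] = AC 6E -> value 14124 (2 byte(s))
  byte[2]=0x67 cont=0 payload=0x67=103: acc |= 103<<0 -> acc=103 shift=7 [end]
Varint 2: bytes[2:3] = 67 -> value 103 (1 byte(s))
  byte[3]=0x2B cont=0 payload=0x2B=43: acc |= 43<<0 -> acc=43 shift=7 [end]
Varint 3: bytes[3:4] = 2B -> value 43 (1 byte(s))
  byte[4]=0x74 cont=0 payload=0x74=116: acc |= 116<<0 -> acc=116 shift=7 [end]
Varint 4: bytes[4:5] = 74 -> value 116 (1 byte(s))
  byte[5]=0x89 cont=1 payload=0x09=9: acc |= 9<<0 -> acc=9 shift=7
  byte[6]=0xDC cont=1 payload=0x5C=92: acc |= 92<<7 -> acc=11785 shift=14
  byte[7]=0x50 cont=0 payload=0x50=80: acc |= 80<<14 -> acc=1322505 shift=21 [end]
Varint 5: bytes[5:8] = 89 DC 50 -> value 1322505 (3 byte(s))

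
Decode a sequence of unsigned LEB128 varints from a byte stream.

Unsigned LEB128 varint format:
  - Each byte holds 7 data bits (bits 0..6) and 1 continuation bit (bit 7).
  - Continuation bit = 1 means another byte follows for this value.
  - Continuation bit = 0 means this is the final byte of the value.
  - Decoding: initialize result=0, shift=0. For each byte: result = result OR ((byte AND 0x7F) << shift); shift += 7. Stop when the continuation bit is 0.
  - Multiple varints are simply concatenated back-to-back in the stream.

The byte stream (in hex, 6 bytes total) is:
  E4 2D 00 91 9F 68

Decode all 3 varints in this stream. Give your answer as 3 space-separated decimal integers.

Answer: 5860 0 1707921

Derivation:
  byte[0]=0xE4 cont=1 payload=0x64=100: acc |= 100<<0 -> acc=100 shift=7
  byte[1]=0x2D cont=0 payload=0x2D=45: acc |= 45<<7 -> acc=5860 shift=14 [end]
Varint 1: bytes[0:2] = E4 2D -> value 5860 (2 byte(s))
  byte[2]=0x00 cont=0 payload=0x00=0: acc |= 0<<0 -> acc=0 shift=7 [end]
Varint 2: bytes[2:3] = 00 -> value 0 (1 byte(s))
  byte[3]=0x91 cont=1 payload=0x11=17: acc |= 17<<0 -> acc=17 shift=7
  byte[4]=0x9F cont=1 payload=0x1F=31: acc |= 31<<7 -> acc=3985 shift=14
  byte[5]=0x68 cont=0 payload=0x68=104: acc |= 104<<14 -> acc=1707921 shift=21 [end]
Varint 3: bytes[3:6] = 91 9F 68 -> value 1707921 (3 byte(s))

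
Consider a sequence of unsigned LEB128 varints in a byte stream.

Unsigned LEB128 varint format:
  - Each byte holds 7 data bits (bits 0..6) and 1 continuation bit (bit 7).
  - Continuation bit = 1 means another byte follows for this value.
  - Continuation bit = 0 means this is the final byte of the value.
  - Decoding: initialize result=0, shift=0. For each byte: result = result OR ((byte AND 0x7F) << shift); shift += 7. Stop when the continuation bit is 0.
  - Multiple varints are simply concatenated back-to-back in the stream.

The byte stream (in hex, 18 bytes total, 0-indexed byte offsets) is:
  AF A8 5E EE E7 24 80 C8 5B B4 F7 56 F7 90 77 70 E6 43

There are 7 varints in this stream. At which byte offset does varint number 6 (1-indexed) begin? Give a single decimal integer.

Answer: 15

Derivation:
  byte[0]=0xAF cont=1 payload=0x2F=47: acc |= 47<<0 -> acc=47 shift=7
  byte[1]=0xA8 cont=1 payload=0x28=40: acc |= 40<<7 -> acc=5167 shift=14
  byte[2]=0x5E cont=0 payload=0x5E=94: acc |= 94<<14 -> acc=1545263 shift=21 [end]
Varint 1: bytes[0:3] = AF A8 5E -> value 1545263 (3 byte(s))
  byte[3]=0xEE cont=1 payload=0x6E=110: acc |= 110<<0 -> acc=110 shift=7
  byte[4]=0xE7 cont=1 payload=0x67=103: acc |= 103<<7 -> acc=13294 shift=14
  byte[5]=0x24 cont=0 payload=0x24=36: acc |= 36<<14 -> acc=603118 shift=21 [end]
Varint 2: bytes[3:6] = EE E7 24 -> value 603118 (3 byte(s))
  byte[6]=0x80 cont=1 payload=0x00=0: acc |= 0<<0 -> acc=0 shift=7
  byte[7]=0xC8 cont=1 payload=0x48=72: acc |= 72<<7 -> acc=9216 shift=14
  byte[8]=0x5B cont=0 payload=0x5B=91: acc |= 91<<14 -> acc=1500160 shift=21 [end]
Varint 3: bytes[6:9] = 80 C8 5B -> value 1500160 (3 byte(s))
  byte[9]=0xB4 cont=1 payload=0x34=52: acc |= 52<<0 -> acc=52 shift=7
  byte[10]=0xF7 cont=1 payload=0x77=119: acc |= 119<<7 -> acc=15284 shift=14
  byte[11]=0x56 cont=0 payload=0x56=86: acc |= 86<<14 -> acc=1424308 shift=21 [end]
Varint 4: bytes[9:12] = B4 F7 56 -> value 1424308 (3 byte(s))
  byte[12]=0xF7 cont=1 payload=0x77=119: acc |= 119<<0 -> acc=119 shift=7
  byte[13]=0x90 cont=1 payload=0x10=16: acc |= 16<<7 -> acc=2167 shift=14
  byte[14]=0x77 cont=0 payload=0x77=119: acc |= 119<<14 -> acc=1951863 shift=21 [end]
Varint 5: bytes[12:15] = F7 90 77 -> value 1951863 (3 byte(s))
  byte[15]=0x70 cont=0 payload=0x70=112: acc |= 112<<0 -> acc=112 shift=7 [end]
Varint 6: bytes[15:16] = 70 -> value 112 (1 byte(s))
  byte[16]=0xE6 cont=1 payload=0x66=102: acc |= 102<<0 -> acc=102 shift=7
  byte[17]=0x43 cont=0 payload=0x43=67: acc |= 67<<7 -> acc=8678 shift=14 [end]
Varint 7: bytes[16:18] = E6 43 -> value 8678 (2 byte(s))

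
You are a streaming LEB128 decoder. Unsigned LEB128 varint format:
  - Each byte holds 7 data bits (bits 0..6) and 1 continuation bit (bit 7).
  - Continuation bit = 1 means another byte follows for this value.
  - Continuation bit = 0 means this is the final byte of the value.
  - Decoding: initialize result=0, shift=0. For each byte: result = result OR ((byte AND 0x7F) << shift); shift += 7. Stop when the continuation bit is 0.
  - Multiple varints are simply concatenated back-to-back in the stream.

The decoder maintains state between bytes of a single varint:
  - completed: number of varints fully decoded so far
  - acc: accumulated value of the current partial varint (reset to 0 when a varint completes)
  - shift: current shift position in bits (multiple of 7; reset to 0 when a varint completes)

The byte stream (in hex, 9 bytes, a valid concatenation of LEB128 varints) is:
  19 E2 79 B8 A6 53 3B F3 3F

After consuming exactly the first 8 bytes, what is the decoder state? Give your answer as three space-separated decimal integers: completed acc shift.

Answer: 4 115 7

Derivation:
byte[0]=0x19 cont=0 payload=0x19: varint #1 complete (value=25); reset -> completed=1 acc=0 shift=0
byte[1]=0xE2 cont=1 payload=0x62: acc |= 98<<0 -> completed=1 acc=98 shift=7
byte[2]=0x79 cont=0 payload=0x79: varint #2 complete (value=15586); reset -> completed=2 acc=0 shift=0
byte[3]=0xB8 cont=1 payload=0x38: acc |= 56<<0 -> completed=2 acc=56 shift=7
byte[4]=0xA6 cont=1 payload=0x26: acc |= 38<<7 -> completed=2 acc=4920 shift=14
byte[5]=0x53 cont=0 payload=0x53: varint #3 complete (value=1364792); reset -> completed=3 acc=0 shift=0
byte[6]=0x3B cont=0 payload=0x3B: varint #4 complete (value=59); reset -> completed=4 acc=0 shift=0
byte[7]=0xF3 cont=1 payload=0x73: acc |= 115<<0 -> completed=4 acc=115 shift=7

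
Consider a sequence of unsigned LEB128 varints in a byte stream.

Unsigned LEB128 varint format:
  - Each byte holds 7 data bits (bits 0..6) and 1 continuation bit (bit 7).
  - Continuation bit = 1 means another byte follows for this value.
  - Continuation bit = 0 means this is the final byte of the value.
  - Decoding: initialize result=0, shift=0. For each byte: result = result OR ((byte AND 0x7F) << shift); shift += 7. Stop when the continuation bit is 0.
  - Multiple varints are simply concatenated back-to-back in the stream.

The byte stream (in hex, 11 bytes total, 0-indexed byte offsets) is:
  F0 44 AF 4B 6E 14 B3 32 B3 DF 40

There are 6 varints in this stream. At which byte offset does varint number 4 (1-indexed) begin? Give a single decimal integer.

  byte[0]=0xF0 cont=1 payload=0x70=112: acc |= 112<<0 -> acc=112 shift=7
  byte[1]=0x44 cont=0 payload=0x44=68: acc |= 68<<7 -> acc=8816 shift=14 [end]
Varint 1: bytes[0:2] = F0 44 -> value 8816 (2 byte(s))
  byte[2]=0xAF cont=1 payload=0x2F=47: acc |= 47<<0 -> acc=47 shift=7
  byte[3]=0x4B cont=0 payload=0x4B=75: acc |= 75<<7 -> acc=9647 shift=14 [end]
Varint 2: bytes[2:4] = AF 4B -> value 9647 (2 byte(s))
  byte[4]=0x6E cont=0 payload=0x6E=110: acc |= 110<<0 -> acc=110 shift=7 [end]
Varint 3: bytes[4:5] = 6E -> value 110 (1 byte(s))
  byte[5]=0x14 cont=0 payload=0x14=20: acc |= 20<<0 -> acc=20 shift=7 [end]
Varint 4: bytes[5:6] = 14 -> value 20 (1 byte(s))
  byte[6]=0xB3 cont=1 payload=0x33=51: acc |= 51<<0 -> acc=51 shift=7
  byte[7]=0x32 cont=0 payload=0x32=50: acc |= 50<<7 -> acc=6451 shift=14 [end]
Varint 5: bytes[6:8] = B3 32 -> value 6451 (2 byte(s))
  byte[8]=0xB3 cont=1 payload=0x33=51: acc |= 51<<0 -> acc=51 shift=7
  byte[9]=0xDF cont=1 payload=0x5F=95: acc |= 95<<7 -> acc=12211 shift=14
  byte[10]=0x40 cont=0 payload=0x40=64: acc |= 64<<14 -> acc=1060787 shift=21 [end]
Varint 6: bytes[8:11] = B3 DF 40 -> value 1060787 (3 byte(s))

Answer: 5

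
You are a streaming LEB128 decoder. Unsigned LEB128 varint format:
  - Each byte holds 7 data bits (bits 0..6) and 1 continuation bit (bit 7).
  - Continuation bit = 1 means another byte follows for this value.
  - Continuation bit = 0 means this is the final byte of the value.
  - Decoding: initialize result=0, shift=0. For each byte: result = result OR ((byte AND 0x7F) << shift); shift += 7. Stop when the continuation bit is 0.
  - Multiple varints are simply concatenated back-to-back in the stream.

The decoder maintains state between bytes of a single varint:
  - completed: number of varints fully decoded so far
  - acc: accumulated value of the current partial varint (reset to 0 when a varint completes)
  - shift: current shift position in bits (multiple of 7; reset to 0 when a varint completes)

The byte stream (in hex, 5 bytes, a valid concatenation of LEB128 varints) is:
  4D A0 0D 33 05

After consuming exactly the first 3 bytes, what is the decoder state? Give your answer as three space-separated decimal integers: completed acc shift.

byte[0]=0x4D cont=0 payload=0x4D: varint #1 complete (value=77); reset -> completed=1 acc=0 shift=0
byte[1]=0xA0 cont=1 payload=0x20: acc |= 32<<0 -> completed=1 acc=32 shift=7
byte[2]=0x0D cont=0 payload=0x0D: varint #2 complete (value=1696); reset -> completed=2 acc=0 shift=0

Answer: 2 0 0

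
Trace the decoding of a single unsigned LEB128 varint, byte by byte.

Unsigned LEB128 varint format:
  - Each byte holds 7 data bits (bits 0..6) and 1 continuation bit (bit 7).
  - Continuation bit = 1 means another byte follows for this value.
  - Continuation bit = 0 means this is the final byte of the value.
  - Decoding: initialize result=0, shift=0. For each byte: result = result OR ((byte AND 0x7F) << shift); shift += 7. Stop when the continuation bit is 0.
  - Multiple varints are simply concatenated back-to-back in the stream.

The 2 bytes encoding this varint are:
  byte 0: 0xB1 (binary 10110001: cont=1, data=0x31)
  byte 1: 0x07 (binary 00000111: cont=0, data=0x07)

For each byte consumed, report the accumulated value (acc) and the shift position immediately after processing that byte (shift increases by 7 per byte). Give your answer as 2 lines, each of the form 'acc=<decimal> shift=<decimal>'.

Answer: acc=49 shift=7
acc=945 shift=14

Derivation:
byte 0=0xB1: payload=0x31=49, contrib = 49<<0 = 49; acc -> 49, shift -> 7
byte 1=0x07: payload=0x07=7, contrib = 7<<7 = 896; acc -> 945, shift -> 14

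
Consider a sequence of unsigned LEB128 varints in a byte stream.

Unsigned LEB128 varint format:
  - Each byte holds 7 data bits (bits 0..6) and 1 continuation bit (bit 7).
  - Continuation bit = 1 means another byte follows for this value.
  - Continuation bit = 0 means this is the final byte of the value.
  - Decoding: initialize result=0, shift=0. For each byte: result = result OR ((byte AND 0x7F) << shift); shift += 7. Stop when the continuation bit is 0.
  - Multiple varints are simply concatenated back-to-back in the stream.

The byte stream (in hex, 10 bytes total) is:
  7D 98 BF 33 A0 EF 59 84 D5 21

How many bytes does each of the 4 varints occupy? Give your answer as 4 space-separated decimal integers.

Answer: 1 3 3 3

Derivation:
  byte[0]=0x7D cont=0 payload=0x7D=125: acc |= 125<<0 -> acc=125 shift=7 [end]
Varint 1: bytes[0:1] = 7D -> value 125 (1 byte(s))
  byte[1]=0x98 cont=1 payload=0x18=24: acc |= 24<<0 -> acc=24 shift=7
  byte[2]=0xBF cont=1 payload=0x3F=63: acc |= 63<<7 -> acc=8088 shift=14
  byte[3]=0x33 cont=0 payload=0x33=51: acc |= 51<<14 -> acc=843672 shift=21 [end]
Varint 2: bytes[1:4] = 98 BF 33 -> value 843672 (3 byte(s))
  byte[4]=0xA0 cont=1 payload=0x20=32: acc |= 32<<0 -> acc=32 shift=7
  byte[5]=0xEF cont=1 payload=0x6F=111: acc |= 111<<7 -> acc=14240 shift=14
  byte[6]=0x59 cont=0 payload=0x59=89: acc |= 89<<14 -> acc=1472416 shift=21 [end]
Varint 3: bytes[4:7] = A0 EF 59 -> value 1472416 (3 byte(s))
  byte[7]=0x84 cont=1 payload=0x04=4: acc |= 4<<0 -> acc=4 shift=7
  byte[8]=0xD5 cont=1 payload=0x55=85: acc |= 85<<7 -> acc=10884 shift=14
  byte[9]=0x21 cont=0 payload=0x21=33: acc |= 33<<14 -> acc=551556 shift=21 [end]
Varint 4: bytes[7:10] = 84 D5 21 -> value 551556 (3 byte(s))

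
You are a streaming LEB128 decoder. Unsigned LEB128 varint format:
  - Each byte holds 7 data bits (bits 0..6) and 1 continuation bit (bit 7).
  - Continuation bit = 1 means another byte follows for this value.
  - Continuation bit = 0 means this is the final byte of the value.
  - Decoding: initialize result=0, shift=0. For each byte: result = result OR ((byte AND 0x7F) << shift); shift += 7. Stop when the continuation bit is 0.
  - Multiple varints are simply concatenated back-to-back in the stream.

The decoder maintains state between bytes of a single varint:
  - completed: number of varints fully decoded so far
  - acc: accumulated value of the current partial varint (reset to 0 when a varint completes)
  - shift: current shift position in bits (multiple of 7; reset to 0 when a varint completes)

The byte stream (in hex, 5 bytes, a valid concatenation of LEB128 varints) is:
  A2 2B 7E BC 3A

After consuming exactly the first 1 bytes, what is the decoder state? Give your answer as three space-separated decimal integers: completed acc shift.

Answer: 0 34 7

Derivation:
byte[0]=0xA2 cont=1 payload=0x22: acc |= 34<<0 -> completed=0 acc=34 shift=7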